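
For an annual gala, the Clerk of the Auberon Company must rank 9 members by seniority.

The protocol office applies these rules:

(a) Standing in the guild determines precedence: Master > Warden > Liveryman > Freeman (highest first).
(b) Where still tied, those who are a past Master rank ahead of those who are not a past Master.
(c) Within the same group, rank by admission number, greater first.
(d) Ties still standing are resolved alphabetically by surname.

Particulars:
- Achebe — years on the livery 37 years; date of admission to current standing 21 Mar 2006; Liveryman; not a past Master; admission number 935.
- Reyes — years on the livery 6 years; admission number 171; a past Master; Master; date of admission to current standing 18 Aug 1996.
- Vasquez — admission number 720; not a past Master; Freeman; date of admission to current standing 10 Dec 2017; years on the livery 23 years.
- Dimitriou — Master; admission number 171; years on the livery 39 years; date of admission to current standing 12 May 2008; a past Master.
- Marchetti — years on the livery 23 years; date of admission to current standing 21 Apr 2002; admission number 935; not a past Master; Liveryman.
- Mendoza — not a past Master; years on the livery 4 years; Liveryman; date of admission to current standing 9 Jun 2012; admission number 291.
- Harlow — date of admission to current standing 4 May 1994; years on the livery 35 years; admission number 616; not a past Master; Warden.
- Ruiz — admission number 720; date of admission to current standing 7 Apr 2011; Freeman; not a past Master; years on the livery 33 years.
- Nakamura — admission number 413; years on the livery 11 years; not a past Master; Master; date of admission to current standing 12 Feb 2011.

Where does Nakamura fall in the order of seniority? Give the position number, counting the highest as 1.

3

By standing in the guild: Dimitriou, Reyes and Nakamura (Master); then Harlow (Warden); then Achebe, Marchetti and Mendoza (Liveryman); then Ruiz and Vasquez (Freeman).
Among Dimitriou, Reyes and Nakamura, a past Master before not a past Master: Dimitriou and Reyes (a past Master) before Nakamura (not a past Master).
Dimitriou and Reyes both have admission number 171, so the next rule applies.
Among Dimitriou and Reyes, alphabetically by surname: Dimitriou before Reyes.
Achebe, Marchetti and Mendoza are each not a past Master, so the next rule applies.
Among Achebe, Marchetti and Mendoza, by admission number (higher first): Achebe and Marchetti (935) before Mendoza (291).
Among Achebe and Marchetti, alphabetically by surname: Achebe before Marchetti.
Ruiz and Vasquez are each not a past Master, so the next rule applies.
Ruiz and Vasquez both have admission number 720, so the next rule applies.
Among Ruiz and Vasquez, alphabetically by surname: Ruiz before Vasquez.
Order: Dimitriou, Reyes, Nakamura, Harlow, Achebe, Marchetti, Mendoza, Ruiz, Vasquez. So position 3.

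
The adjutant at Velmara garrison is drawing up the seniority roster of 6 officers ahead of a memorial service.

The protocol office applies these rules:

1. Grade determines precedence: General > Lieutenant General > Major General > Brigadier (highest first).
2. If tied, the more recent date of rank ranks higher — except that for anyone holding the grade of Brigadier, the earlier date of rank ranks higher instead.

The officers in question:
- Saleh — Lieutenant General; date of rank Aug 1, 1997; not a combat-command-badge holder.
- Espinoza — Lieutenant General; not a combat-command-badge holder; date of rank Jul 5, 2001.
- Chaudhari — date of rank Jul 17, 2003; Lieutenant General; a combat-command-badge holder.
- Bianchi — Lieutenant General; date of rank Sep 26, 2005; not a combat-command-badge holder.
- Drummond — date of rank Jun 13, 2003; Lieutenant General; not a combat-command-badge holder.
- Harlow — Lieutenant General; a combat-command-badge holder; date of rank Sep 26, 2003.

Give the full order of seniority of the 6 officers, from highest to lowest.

By grade: Bianchi, Harlow, Chaudhari, Drummond, Espinoza and Saleh (Lieutenant General).
Among Bianchi, Harlow, Chaudhari, Drummond, Espinoza and Saleh, by date of rank (later first): Bianchi (Sep 26, 2005) before Harlow (Sep 26, 2003) before Chaudhari (Jul 17, 2003) before Drummond (Jun 13, 2003) before Espinoza (Jul 5, 2001) before Saleh (Aug 1, 1997).
Full order: Bianchi, Harlow, Chaudhari, Drummond, Espinoza, Saleh.

Bianchi, Harlow, Chaudhari, Drummond, Espinoza, Saleh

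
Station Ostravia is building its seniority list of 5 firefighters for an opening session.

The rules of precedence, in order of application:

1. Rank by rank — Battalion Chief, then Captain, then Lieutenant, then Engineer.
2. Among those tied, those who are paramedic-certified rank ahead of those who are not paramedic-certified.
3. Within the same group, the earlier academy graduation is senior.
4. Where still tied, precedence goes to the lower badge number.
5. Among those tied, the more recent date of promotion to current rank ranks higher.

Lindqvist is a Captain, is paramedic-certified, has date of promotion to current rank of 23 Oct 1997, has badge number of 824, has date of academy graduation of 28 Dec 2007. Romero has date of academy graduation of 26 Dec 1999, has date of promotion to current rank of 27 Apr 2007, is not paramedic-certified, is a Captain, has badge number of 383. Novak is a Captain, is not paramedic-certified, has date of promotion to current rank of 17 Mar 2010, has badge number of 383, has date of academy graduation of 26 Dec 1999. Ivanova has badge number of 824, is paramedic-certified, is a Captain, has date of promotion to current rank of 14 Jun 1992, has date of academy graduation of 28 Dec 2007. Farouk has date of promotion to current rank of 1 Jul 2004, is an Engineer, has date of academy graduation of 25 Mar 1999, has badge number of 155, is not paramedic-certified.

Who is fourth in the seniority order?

Romero

By rank: Lindqvist, Ivanova, Novak and Romero (Captain); then Farouk (Engineer).
Among Lindqvist, Ivanova, Novak and Romero, paramedic-certified before not paramedic-certified: Lindqvist and Ivanova (paramedic-certified) before Novak and Romero (not paramedic-certified).
Lindqvist and Ivanova both have date of academy graduation 28 Dec 2007, so the next rule applies.
Lindqvist and Ivanova both have badge number 824, so the next rule applies.
Among Lindqvist and Ivanova, by date of promotion to current rank (later first): Lindqvist (23 Oct 1997) before Ivanova (14 Jun 1992).
Novak and Romero both have date of academy graduation 26 Dec 1999, so the next rule applies.
Novak and Romero both have badge number 383, so the next rule applies.
Among Novak and Romero, by date of promotion to current rank (later first): Novak (17 Mar 2010) before Romero (27 Apr 2007).
Order: Lindqvist, Ivanova, Novak, Romero, Farouk.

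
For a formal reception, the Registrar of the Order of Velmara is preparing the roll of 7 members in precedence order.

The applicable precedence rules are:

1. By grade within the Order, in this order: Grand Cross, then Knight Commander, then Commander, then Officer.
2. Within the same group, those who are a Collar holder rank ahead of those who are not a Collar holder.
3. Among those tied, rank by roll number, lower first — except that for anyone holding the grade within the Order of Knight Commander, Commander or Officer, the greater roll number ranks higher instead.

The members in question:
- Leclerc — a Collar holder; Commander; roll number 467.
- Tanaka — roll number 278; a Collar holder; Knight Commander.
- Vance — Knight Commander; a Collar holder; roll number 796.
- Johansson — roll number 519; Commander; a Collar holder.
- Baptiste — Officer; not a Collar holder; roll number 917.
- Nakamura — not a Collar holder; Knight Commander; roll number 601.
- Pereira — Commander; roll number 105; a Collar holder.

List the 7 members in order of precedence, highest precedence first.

By grade within the Order: Vance, Tanaka and Nakamura (Knight Commander); then Johansson, Leclerc and Pereira (Commander); then Baptiste (Officer).
Among Vance, Tanaka and Nakamura, a Collar holder before not a Collar holder: Vance and Tanaka (a Collar holder) before Nakamura (not a Collar holder).
Among Vance and Tanaka, by roll number (higher first) (reversed rule for this group): Vance (796) before Tanaka (278).
Johansson, Leclerc and Pereira are each a Collar holder, so the next rule applies.
Among Johansson, Leclerc and Pereira, by roll number (higher first) (reversed rule for this group): Johansson (519) before Leclerc (467) before Pereira (105).
Full order: Vance, Tanaka, Nakamura, Johansson, Leclerc, Pereira, Baptiste.

Vance, Tanaka, Nakamura, Johansson, Leclerc, Pereira, Baptiste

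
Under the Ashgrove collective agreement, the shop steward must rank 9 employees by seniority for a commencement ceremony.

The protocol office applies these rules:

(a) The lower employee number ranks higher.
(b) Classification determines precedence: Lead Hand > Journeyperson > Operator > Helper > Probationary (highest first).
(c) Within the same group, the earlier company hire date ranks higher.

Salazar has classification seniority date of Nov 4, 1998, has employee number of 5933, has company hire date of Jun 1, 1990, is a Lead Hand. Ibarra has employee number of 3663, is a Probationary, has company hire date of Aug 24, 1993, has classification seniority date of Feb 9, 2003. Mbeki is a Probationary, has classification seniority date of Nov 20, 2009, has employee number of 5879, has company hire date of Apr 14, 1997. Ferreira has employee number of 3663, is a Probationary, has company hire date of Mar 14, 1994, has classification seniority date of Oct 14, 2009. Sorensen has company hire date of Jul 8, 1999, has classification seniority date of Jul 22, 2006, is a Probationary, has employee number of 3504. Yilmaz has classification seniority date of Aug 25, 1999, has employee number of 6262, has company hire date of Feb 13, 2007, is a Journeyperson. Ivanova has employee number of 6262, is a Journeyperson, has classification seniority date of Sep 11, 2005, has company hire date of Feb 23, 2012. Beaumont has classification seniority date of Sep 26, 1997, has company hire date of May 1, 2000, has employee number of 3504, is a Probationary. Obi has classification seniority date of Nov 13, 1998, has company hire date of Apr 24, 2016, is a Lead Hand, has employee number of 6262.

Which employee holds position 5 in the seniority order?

By employee number (lower first): Sorensen and Beaumont (both 3504); then Ibarra and Ferreira (both 3663); then Mbeki (5879); then Salazar (5933); then Obi, Yilmaz and Ivanova (each 6262).
Sorensen and Beaumont are each Probationary, so the next rule applies.
Among Sorensen and Beaumont, by company hire date (earlier first): Sorensen (Jul 8, 1999) before Beaumont (May 1, 2000).
Ibarra and Ferreira are each Probationary, so the next rule applies.
Among Ibarra and Ferreira, by company hire date (earlier first): Ibarra (Aug 24, 1993) before Ferreira (Mar 14, 1994).
Among Obi, Yilmaz and Ivanova, by classification: Obi (Lead Hand) before Yilmaz and Ivanova (Journeyperson).
Among Yilmaz and Ivanova, by company hire date (earlier first): Yilmaz (Feb 13, 2007) before Ivanova (Feb 23, 2012).
Order: Sorensen, Beaumont, Ibarra, Ferreira, Mbeki, Salazar, Obi, Yilmaz, Ivanova.

Mbeki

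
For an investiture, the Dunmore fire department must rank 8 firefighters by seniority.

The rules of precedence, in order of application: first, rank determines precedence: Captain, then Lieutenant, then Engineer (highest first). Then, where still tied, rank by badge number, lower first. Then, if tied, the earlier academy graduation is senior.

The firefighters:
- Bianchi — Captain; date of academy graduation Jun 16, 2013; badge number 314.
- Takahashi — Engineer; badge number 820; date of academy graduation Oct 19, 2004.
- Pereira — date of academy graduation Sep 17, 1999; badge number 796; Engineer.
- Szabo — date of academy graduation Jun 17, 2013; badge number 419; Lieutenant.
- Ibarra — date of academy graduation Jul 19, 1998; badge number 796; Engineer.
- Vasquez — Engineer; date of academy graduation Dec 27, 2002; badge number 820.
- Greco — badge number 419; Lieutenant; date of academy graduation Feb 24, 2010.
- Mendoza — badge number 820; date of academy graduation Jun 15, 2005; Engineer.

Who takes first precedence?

By rank: Bianchi (Captain); then Greco and Szabo (Lieutenant); then Ibarra, Pereira, Vasquez, Takahashi and Mendoza (Engineer).
Greco and Szabo both have badge number 419, so the next rule applies.
Among Greco and Szabo, by date of academy graduation (earlier first): Greco (Feb 24, 2010) before Szabo (Jun 17, 2013).
Among Ibarra, Pereira, Vasquez, Takahashi and Mendoza, by badge number (lower first): Ibarra and Pereira (796) before Vasquez, Takahashi and Mendoza (820).
Among Ibarra and Pereira, by date of academy graduation (earlier first): Ibarra (Jul 19, 1998) before Pereira (Sep 17, 1999).
Among Vasquez, Takahashi and Mendoza, by date of academy graduation (earlier first): Vasquez (Dec 27, 2002) before Takahashi (Oct 19, 2004) before Mendoza (Jun 15, 2005).
Order: Bianchi, Greco, Szabo, Ibarra, Pereira, Vasquez, Takahashi, Mendoza.

Bianchi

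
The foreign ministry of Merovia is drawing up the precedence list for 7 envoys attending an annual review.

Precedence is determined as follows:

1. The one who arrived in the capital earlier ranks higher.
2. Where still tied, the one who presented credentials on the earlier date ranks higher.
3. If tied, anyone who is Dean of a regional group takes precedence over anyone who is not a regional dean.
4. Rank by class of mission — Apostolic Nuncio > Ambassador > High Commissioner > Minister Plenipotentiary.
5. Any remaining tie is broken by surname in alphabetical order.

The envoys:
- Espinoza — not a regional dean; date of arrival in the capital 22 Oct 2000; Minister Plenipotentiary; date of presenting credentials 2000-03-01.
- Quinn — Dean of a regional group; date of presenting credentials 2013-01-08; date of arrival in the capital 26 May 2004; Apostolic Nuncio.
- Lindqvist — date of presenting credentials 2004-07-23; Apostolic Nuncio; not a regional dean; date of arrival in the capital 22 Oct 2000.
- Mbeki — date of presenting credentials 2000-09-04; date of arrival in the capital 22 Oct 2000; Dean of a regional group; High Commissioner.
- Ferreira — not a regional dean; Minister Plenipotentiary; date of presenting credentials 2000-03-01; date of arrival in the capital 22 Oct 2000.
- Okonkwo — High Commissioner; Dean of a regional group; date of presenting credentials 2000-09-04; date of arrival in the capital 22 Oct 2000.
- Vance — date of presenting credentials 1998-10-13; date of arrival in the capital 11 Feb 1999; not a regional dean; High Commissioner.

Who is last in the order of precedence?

Quinn

By date of arrival in the capital (earlier first): Vance (11 Feb 1999); then Espinoza, Ferreira, Mbeki, Okonkwo and Lindqvist (each 22 Oct 2000); then Quinn (26 May 2004).
Among Espinoza, Ferreira, Mbeki, Okonkwo and Lindqvist, by date of presenting credentials (earlier first): Espinoza and Ferreira (2000-03-01) before Mbeki and Okonkwo (2000-09-04) before Lindqvist (2004-07-23).
Espinoza and Ferreira are each not a regional dean, so the next rule applies.
Espinoza and Ferreira are each Minister Plenipotentiary, so the next rule applies.
Among Espinoza and Ferreira, alphabetically by surname: Espinoza before Ferreira.
Mbeki and Okonkwo are each Dean of a regional group, so the next rule applies.
Mbeki and Okonkwo are each High Commissioner, so the next rule applies.
Among Mbeki and Okonkwo, alphabetically by surname: Mbeki before Okonkwo.
Order: Vance, Espinoza, Ferreira, Mbeki, Okonkwo, Lindqvist, Quinn.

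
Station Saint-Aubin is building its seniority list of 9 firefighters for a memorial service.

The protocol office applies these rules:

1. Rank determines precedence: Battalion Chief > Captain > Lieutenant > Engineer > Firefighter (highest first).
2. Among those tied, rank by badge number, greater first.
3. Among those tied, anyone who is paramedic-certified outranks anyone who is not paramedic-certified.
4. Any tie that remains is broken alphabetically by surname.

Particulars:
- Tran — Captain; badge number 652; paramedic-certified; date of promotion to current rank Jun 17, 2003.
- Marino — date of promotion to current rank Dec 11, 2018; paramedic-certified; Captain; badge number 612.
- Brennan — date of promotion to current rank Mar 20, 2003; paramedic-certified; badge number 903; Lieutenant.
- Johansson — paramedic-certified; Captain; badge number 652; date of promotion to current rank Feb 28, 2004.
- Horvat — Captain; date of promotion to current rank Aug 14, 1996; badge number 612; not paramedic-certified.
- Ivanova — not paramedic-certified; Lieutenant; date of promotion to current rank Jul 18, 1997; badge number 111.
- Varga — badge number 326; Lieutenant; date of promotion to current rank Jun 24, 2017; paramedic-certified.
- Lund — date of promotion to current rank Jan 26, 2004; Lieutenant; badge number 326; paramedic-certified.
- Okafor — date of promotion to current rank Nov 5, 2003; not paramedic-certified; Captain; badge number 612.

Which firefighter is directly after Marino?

By rank: Johansson, Tran, Marino, Horvat and Okafor (Captain); then Brennan, Lund, Varga and Ivanova (Lieutenant).
Among Johansson, Tran, Marino, Horvat and Okafor, by badge number (higher first): Johansson and Tran (652) before Marino, Horvat and Okafor (612).
Johansson and Tran are each paramedic-certified, so the next rule applies.
Among Johansson and Tran, alphabetically by surname: Johansson before Tran.
Among Marino, Horvat and Okafor, paramedic-certified before not paramedic-certified: Marino (paramedic-certified) before Horvat and Okafor (not paramedic-certified).
Among Horvat and Okafor, alphabetically by surname: Horvat before Okafor.
Among Brennan, Lund, Varga and Ivanova, by badge number (higher first): Brennan (903) before Lund and Varga (326) before Ivanova (111).
Lund and Varga are each paramedic-certified, so the next rule applies.
Among Lund and Varga, alphabetically by surname: Lund before Varga.
Order: Johansson, Tran, Marino, Horvat, Okafor, Brennan, Lund, Varga, Ivanova.

Horvat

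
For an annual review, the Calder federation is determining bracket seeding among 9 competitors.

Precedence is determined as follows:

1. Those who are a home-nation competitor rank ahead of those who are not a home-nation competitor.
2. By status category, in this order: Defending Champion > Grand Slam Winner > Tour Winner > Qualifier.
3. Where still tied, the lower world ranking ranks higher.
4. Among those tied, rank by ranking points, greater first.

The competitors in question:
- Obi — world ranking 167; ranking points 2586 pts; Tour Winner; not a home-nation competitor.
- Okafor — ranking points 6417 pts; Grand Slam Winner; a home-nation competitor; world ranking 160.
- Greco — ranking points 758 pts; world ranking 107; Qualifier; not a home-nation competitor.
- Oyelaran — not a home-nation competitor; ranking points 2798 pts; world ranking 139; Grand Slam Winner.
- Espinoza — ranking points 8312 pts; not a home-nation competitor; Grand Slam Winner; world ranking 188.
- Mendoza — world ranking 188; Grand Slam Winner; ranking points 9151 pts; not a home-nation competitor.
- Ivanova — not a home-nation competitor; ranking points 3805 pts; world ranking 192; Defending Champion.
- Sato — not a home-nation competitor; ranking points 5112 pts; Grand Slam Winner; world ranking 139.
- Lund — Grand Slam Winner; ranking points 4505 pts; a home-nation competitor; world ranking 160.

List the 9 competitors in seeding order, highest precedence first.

Okafor, Lund, Ivanova, Sato, Oyelaran, Mendoza, Espinoza, Obi, Greco

By the first rule: Okafor and Lund (both a home-nation competitor); then Ivanova, Sato, Oyelaran, Mendoza, Espinoza, Obi and Greco (each not a home-nation competitor).
Okafor and Lund are each Grand Slam Winner, so the next rule applies.
Okafor and Lund both have world ranking 160, so the next rule applies.
Among Okafor and Lund, by ranking points (higher first): Okafor (6417 pts) before Lund (4505 pts).
Among Ivanova, Sato, Oyelaran, Mendoza, Espinoza, Obi and Greco, by status category: Ivanova (Defending Champion) before Sato, Oyelaran, Mendoza and Espinoza (Grand Slam Winner) before Obi (Tour Winner) before Greco (Qualifier).
Among Sato, Oyelaran, Mendoza and Espinoza, by world ranking (lower first): Sato and Oyelaran (139) before Mendoza and Espinoza (188).
Among Sato and Oyelaran, by ranking points (higher first): Sato (5112 pts) before Oyelaran (2798 pts).
Among Mendoza and Espinoza, by ranking points (higher first): Mendoza (9151 pts) before Espinoza (8312 pts).
Full order: Okafor, Lund, Ivanova, Sato, Oyelaran, Mendoza, Espinoza, Obi, Greco.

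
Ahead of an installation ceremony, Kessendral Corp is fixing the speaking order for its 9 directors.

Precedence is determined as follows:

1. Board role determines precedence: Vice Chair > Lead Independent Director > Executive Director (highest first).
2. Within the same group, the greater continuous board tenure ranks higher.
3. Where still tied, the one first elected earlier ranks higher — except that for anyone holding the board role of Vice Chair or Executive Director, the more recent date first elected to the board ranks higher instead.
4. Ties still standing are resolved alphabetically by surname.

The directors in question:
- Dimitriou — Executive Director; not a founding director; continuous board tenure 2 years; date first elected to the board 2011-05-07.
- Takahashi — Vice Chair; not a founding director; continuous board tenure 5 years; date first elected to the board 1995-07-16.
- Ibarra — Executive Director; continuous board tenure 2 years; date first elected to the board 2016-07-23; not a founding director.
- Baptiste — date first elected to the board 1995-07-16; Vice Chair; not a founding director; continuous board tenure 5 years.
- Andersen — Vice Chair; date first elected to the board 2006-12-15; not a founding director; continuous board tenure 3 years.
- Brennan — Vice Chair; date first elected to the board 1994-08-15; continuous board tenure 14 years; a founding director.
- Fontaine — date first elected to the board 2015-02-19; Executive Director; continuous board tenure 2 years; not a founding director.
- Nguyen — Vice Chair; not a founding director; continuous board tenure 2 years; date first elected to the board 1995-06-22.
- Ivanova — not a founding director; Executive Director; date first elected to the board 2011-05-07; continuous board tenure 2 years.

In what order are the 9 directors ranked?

By board role: Brennan, Baptiste, Takahashi, Andersen and Nguyen (Vice Chair); then Ibarra, Fontaine, Dimitriou and Ivanova (Executive Director).
Among Brennan, Baptiste, Takahashi, Andersen and Nguyen, by continuous board tenure (higher first): Brennan (14 years) before Baptiste and Takahashi (5 years) before Andersen (3 years) before Nguyen (2 years).
Baptiste and Takahashi both have date first elected to the board 1995-07-16, so the next rule applies.
Among Baptiste and Takahashi, alphabetically by surname: Baptiste before Takahashi.
Ibarra, Fontaine, Dimitriou and Ivanova all have continuous board tenure 2 years, so the next rule applies.
Among Ibarra, Fontaine, Dimitriou and Ivanova, by date first elected to the board (later first) (reversed rule for this group): Ibarra (2016-07-23) before Fontaine (2015-02-19) before Dimitriou and Ivanova (2011-05-07).
Among Dimitriou and Ivanova, alphabetically by surname: Dimitriou before Ivanova.
Full order: Brennan, Baptiste, Takahashi, Andersen, Nguyen, Ibarra, Fontaine, Dimitriou, Ivanova.

Brennan, Baptiste, Takahashi, Andersen, Nguyen, Ibarra, Fontaine, Dimitriou, Ivanova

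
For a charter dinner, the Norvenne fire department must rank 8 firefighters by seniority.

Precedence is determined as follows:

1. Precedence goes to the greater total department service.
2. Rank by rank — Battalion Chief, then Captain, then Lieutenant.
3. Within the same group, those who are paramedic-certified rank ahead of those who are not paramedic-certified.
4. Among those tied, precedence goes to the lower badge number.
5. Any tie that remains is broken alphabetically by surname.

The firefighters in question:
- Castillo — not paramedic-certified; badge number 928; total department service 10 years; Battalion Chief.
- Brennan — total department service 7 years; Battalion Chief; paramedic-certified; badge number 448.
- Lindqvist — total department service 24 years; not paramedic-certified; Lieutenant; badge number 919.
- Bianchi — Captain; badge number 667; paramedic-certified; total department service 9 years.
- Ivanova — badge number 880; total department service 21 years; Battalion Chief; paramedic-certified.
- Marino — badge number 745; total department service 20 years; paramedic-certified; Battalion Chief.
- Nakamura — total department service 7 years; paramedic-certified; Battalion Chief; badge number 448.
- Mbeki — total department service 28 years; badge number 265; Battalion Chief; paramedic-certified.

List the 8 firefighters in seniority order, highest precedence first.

By total department service (higher first): Mbeki (28 years); then Lindqvist (24 years); then Ivanova (21 years); then Marino (20 years); then Castillo (10 years); then Bianchi (9 years); then Brennan and Nakamura (both 7 years).
Brennan and Nakamura are each Battalion Chief, so the next rule applies.
Brennan and Nakamura are each paramedic-certified, so the next rule applies.
Brennan and Nakamura both have badge number 448, so the next rule applies.
Among Brennan and Nakamura, alphabetically by surname: Brennan before Nakamura.
Full order: Mbeki, Lindqvist, Ivanova, Marino, Castillo, Bianchi, Brennan, Nakamura.

Mbeki, Lindqvist, Ivanova, Marino, Castillo, Bianchi, Brennan, Nakamura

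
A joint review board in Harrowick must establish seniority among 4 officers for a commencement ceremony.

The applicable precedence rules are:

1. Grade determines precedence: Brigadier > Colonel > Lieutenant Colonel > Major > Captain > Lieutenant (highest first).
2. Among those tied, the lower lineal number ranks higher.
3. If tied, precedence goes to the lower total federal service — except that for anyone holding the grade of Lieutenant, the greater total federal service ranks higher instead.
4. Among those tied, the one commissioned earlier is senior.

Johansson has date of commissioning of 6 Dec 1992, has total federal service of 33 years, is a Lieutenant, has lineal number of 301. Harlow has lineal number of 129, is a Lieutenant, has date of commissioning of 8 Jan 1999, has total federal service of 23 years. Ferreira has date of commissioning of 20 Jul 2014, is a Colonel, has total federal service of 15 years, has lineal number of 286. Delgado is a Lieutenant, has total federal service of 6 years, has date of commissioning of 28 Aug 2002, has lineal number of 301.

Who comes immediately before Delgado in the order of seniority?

By grade: Ferreira (Colonel); then Harlow, Johansson and Delgado (Lieutenant).
Among Harlow, Johansson and Delgado, by lineal number (lower first): Harlow (129) before Johansson and Delgado (301).
Among Johansson and Delgado, by total federal service (higher first) (reversed rule for this group): Johansson (33 years) before Delgado (6 years).
Order: Ferreira, Harlow, Johansson, Delgado.

Johansson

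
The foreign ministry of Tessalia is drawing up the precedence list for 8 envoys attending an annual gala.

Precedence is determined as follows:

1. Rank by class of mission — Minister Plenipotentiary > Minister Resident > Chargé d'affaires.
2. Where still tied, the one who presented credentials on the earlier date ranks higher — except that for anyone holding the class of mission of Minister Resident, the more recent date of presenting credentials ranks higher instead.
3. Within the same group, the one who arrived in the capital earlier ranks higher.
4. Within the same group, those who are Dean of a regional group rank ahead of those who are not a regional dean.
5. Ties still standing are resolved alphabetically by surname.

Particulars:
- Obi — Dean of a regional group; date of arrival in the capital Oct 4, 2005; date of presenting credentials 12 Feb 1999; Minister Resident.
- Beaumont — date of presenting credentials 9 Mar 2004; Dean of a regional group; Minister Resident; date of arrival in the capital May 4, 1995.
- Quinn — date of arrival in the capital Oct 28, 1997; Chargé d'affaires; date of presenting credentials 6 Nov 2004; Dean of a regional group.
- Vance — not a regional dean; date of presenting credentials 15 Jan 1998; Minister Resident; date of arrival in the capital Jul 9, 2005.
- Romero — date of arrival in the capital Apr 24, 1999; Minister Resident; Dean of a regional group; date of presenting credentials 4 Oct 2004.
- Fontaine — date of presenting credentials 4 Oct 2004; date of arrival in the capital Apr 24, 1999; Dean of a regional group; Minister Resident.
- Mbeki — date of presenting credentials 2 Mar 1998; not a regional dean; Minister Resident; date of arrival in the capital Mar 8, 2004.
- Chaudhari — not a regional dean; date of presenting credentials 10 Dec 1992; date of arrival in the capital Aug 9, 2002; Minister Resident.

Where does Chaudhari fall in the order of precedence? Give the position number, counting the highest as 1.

7

By class of mission: Fontaine, Romero, Beaumont, Obi, Mbeki, Vance and Chaudhari (Minister Resident); then Quinn (Chargé d'affaires).
Among Fontaine, Romero, Beaumont, Obi, Mbeki, Vance and Chaudhari, by date of presenting credentials (later first) (reversed rule for this group): Fontaine and Romero (4 Oct 2004) before Beaumont (9 Mar 2004) before Obi (12 Feb 1999) before Mbeki (2 Mar 1998) before Vance (15 Jan 1998) before Chaudhari (10 Dec 1992).
Fontaine and Romero both have date of arrival in the capital Apr 24, 1999, so the next rule applies.
Fontaine and Romero are each Dean of a regional group, so the next rule applies.
Among Fontaine and Romero, alphabetically by surname: Fontaine before Romero.
Order: Fontaine, Romero, Beaumont, Obi, Mbeki, Vance, Chaudhari, Quinn. So position 7.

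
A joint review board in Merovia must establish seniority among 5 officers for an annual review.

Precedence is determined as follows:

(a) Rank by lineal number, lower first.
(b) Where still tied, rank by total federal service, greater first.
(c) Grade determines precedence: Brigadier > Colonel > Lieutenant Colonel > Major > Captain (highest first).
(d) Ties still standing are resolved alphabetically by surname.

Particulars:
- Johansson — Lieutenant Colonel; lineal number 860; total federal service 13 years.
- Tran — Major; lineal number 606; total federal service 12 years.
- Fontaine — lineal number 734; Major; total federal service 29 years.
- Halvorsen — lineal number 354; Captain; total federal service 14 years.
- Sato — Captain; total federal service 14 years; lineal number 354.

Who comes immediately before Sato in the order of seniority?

Halvorsen

By lineal number (lower first): Halvorsen and Sato (both 354); then Tran (606); then Fontaine (734); then Johansson (860).
Halvorsen and Sato both have total federal service 14 years, so the next rule applies.
Halvorsen and Sato are each Captain, so the next rule applies.
Among Halvorsen and Sato, alphabetically by surname: Halvorsen before Sato.
Order: Halvorsen, Sato, Tran, Fontaine, Johansson.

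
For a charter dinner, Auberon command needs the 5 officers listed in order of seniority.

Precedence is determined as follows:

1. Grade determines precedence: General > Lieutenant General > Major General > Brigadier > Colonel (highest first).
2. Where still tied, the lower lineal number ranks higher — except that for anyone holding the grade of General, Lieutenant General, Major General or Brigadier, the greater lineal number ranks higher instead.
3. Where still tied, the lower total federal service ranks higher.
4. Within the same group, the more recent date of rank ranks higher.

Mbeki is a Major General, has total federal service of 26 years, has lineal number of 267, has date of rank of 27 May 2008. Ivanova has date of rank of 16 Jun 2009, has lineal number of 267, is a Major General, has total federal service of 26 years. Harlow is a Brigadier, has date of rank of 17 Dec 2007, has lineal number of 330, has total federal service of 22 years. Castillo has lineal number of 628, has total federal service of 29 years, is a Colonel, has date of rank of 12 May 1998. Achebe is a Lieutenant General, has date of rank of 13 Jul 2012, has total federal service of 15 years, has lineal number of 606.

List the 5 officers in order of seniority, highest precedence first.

By grade: Achebe (Lieutenant General); then Ivanova and Mbeki (Major General); then Harlow (Brigadier); then Castillo (Colonel).
Ivanova and Mbeki both have lineal number 267, so the next rule applies.
Ivanova and Mbeki both have total federal service 26 years, so the next rule applies.
Among Ivanova and Mbeki, by date of rank (later first): Ivanova (16 Jun 2009) before Mbeki (27 May 2008).
Full order: Achebe, Ivanova, Mbeki, Harlow, Castillo.

Achebe, Ivanova, Mbeki, Harlow, Castillo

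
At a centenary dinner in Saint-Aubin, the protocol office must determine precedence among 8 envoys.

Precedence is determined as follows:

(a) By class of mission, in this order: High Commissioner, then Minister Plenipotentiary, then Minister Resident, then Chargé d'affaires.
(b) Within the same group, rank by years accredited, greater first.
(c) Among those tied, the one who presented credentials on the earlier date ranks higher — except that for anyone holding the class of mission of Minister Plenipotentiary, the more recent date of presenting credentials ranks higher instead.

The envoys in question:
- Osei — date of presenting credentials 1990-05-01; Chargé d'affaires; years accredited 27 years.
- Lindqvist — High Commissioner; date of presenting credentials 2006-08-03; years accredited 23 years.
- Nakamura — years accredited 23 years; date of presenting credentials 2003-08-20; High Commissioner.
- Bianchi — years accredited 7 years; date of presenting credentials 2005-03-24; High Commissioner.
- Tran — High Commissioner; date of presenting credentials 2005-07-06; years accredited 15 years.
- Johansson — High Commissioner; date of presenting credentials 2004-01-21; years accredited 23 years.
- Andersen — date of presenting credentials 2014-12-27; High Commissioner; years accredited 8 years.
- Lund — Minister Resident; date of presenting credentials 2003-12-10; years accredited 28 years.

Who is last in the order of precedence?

Osei

By class of mission: Nakamura, Johansson, Lindqvist, Tran, Andersen and Bianchi (High Commissioner); then Lund (Minister Resident); then Osei (Chargé d'affaires).
Among Nakamura, Johansson, Lindqvist, Tran, Andersen and Bianchi, by years accredited (higher first): Nakamura, Johansson and Lindqvist (23 years) before Tran (15 years) before Andersen (8 years) before Bianchi (7 years).
Among Nakamura, Johansson and Lindqvist, by date of presenting credentials (earlier first): Nakamura (2003-08-20) before Johansson (2004-01-21) before Lindqvist (2006-08-03).
Order: Nakamura, Johansson, Lindqvist, Tran, Andersen, Bianchi, Lund, Osei.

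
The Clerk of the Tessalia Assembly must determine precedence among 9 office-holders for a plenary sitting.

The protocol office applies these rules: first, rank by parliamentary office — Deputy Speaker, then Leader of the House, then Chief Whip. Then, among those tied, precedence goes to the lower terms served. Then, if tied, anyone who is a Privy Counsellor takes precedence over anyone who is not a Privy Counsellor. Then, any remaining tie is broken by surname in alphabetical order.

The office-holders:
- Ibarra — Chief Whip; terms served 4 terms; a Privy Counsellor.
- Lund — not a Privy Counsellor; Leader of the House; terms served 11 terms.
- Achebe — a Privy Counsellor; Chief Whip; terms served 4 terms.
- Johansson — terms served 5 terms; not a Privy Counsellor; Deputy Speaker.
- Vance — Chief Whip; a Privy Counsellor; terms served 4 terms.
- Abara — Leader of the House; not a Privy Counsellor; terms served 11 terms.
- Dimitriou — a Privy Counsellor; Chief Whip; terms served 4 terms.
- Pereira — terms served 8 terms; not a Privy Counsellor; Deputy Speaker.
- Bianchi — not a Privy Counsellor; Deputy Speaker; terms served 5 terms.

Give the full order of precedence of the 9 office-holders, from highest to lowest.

Bianchi, Johansson, Pereira, Abara, Lund, Achebe, Dimitriou, Ibarra, Vance

By parliamentary office: Bianchi, Johansson and Pereira (Deputy Speaker); then Abara and Lund (Leader of the House); then Achebe, Dimitriou, Ibarra and Vance (Chief Whip).
Among Bianchi, Johansson and Pereira, by terms served (lower first): Bianchi and Johansson (5 terms) before Pereira (8 terms).
Bianchi and Johansson are each not a Privy Counsellor, so the next rule applies.
Among Bianchi and Johansson, alphabetically by surname: Bianchi before Johansson.
Abara and Lund both have terms served 11 terms, so the next rule applies.
Abara and Lund are each not a Privy Counsellor, so the next rule applies.
Among Abara and Lund, alphabetically by surname: Abara before Lund.
Achebe, Dimitriou, Ibarra and Vance all have terms served 4 terms, so the next rule applies.
Achebe, Dimitriou, Ibarra and Vance are each a Privy Counsellor, so the next rule applies.
Among Achebe, Dimitriou, Ibarra and Vance, alphabetically by surname: Achebe before Dimitriou before Ibarra before Vance.
Full order: Bianchi, Johansson, Pereira, Abara, Lund, Achebe, Dimitriou, Ibarra, Vance.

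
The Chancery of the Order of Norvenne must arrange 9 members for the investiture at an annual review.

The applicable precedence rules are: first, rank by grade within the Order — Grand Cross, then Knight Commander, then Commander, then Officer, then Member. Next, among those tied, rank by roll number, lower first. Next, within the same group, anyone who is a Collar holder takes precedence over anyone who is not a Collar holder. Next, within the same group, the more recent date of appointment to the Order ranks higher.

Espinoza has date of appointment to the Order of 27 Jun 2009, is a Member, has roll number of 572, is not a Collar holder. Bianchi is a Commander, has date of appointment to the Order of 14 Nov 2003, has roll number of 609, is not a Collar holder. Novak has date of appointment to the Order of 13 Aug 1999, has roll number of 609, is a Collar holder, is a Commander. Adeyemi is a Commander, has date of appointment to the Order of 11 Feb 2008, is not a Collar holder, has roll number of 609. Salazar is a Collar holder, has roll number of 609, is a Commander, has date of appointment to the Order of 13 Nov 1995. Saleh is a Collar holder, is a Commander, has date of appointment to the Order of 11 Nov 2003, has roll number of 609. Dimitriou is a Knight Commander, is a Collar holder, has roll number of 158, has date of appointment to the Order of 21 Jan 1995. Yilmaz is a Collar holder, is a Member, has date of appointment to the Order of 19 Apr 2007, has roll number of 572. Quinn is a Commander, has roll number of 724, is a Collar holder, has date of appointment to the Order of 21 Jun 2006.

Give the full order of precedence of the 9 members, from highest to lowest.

By grade within the Order: Dimitriou (Knight Commander); then Saleh, Novak, Salazar, Adeyemi, Bianchi and Quinn (Commander); then Yilmaz and Espinoza (Member).
Among Saleh, Novak, Salazar, Adeyemi, Bianchi and Quinn, by roll number (lower first): Saleh, Novak, Salazar, Adeyemi and Bianchi (609) before Quinn (724).
Among Saleh, Novak, Salazar, Adeyemi and Bianchi, a Collar holder before not a Collar holder: Saleh, Novak and Salazar (a Collar holder) before Adeyemi and Bianchi (not a Collar holder).
Among Saleh, Novak and Salazar, by date of appointment to the Order (later first): Saleh (11 Nov 2003) before Novak (13 Aug 1999) before Salazar (13 Nov 1995).
Among Adeyemi and Bianchi, by date of appointment to the Order (later first): Adeyemi (11 Feb 2008) before Bianchi (14 Nov 2003).
Yilmaz and Espinoza both have roll number 572, so the next rule applies.
Among Yilmaz and Espinoza, a Collar holder before not a Collar holder: Yilmaz (a Collar holder) before Espinoza (not a Collar holder).
Full order: Dimitriou, Saleh, Novak, Salazar, Adeyemi, Bianchi, Quinn, Yilmaz, Espinoza.

Dimitriou, Saleh, Novak, Salazar, Adeyemi, Bianchi, Quinn, Yilmaz, Espinoza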